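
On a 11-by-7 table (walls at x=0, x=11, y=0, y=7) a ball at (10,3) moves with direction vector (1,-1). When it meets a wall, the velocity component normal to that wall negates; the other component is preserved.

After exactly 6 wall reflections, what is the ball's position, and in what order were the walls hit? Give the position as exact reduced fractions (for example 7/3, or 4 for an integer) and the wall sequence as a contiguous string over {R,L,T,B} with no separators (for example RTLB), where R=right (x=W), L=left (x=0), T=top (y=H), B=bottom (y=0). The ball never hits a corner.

Final position: (11,6)
Wall sequence: RBTLBR

1. t=1 → R at (11,2); v=(-1,-1)
2. t=2 → B at (9,0); v=(-1,1)
3. t=7 → T at (2,7); v=(-1,-1)
4. t=2 → L at (0,5); v=(1,-1)
5. t=5 → B at (5,0); v=(1,1)
6. t=6 → R at (11,6); v=(-1,1)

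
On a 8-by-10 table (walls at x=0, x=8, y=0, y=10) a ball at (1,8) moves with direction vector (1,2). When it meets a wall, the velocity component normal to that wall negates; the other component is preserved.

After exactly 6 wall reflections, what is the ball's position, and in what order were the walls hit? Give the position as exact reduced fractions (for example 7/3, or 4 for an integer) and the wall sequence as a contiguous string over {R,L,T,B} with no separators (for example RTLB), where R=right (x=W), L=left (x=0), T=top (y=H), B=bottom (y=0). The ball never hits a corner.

1. t=1 → T at (2,10); v=(1,-2)
2. t=5 → B at (7,0); v=(1,2)
3. t=1 → R at (8,2); v=(-1,2)
4. t=4 → T at (4,10); v=(-1,-2)
5. t=4 → L at (0,2); v=(1,-2)
6. t=1 → B at (1,0); v=(1,2)

Final position: (1,0)
Wall sequence: TBRTLB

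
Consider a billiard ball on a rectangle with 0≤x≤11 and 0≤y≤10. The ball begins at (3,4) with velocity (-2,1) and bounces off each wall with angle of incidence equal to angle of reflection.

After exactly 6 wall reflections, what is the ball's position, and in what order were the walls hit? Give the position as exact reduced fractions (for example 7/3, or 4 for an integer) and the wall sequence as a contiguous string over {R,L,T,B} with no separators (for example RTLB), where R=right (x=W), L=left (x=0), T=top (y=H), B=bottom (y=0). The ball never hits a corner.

1. t=3/2 → L at (0,11/2); v=(2,1)
2. t=9/2 → T at (9,10); v=(2,-1)
3. t=1 → R at (11,9); v=(-2,-1)
4. t=11/2 → L at (0,7/2); v=(2,-1)
5. t=7/2 → B at (7,0); v=(2,1)
6. t=2 → R at (11,2); v=(-2,1)

Final position: (11,2)
Wall sequence: LTRLBR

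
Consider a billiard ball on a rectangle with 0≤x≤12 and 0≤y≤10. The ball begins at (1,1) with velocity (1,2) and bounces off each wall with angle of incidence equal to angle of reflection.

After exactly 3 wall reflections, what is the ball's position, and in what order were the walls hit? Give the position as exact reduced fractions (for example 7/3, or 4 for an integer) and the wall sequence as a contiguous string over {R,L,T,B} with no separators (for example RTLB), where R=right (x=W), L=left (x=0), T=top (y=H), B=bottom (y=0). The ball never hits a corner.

Final position: (12,3)
Wall sequence: TBR

1. t=9/2 → T at (11/2,10); v=(1,-2)
2. t=5 → B at (21/2,0); v=(1,2)
3. t=3/2 → R at (12,3); v=(-1,2)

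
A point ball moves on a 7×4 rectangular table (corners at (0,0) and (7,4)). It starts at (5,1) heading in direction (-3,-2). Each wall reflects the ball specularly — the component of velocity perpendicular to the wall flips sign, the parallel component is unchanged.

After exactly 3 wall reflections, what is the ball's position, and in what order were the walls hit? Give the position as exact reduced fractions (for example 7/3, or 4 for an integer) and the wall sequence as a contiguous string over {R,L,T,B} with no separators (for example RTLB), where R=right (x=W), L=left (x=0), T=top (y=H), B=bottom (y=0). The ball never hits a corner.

1. t=1/2 → B at (7/2,0); v=(-3,2)
2. t=7/6 → L at (0,7/3); v=(3,2)
3. t=5/6 → T at (5/2,4); v=(3,-2)

Final position: (5/2,4)
Wall sequence: BLT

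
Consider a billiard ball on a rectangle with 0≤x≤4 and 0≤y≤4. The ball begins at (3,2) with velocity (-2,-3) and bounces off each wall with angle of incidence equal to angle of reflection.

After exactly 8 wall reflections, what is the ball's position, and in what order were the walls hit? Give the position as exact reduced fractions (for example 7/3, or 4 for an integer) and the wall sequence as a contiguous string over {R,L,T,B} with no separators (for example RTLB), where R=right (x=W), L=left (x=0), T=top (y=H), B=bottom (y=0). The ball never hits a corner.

Final position: (1,0)
Wall sequence: BLTBRTLB

1. t=2/3 → B at (5/3,0); v=(-2,3)
2. t=5/6 → L at (0,5/2); v=(2,3)
3. t=1/2 → T at (1,4); v=(2,-3)
4. t=4/3 → B at (11/3,0); v=(2,3)
5. t=1/6 → R at (4,1/2); v=(-2,3)
6. t=7/6 → T at (5/3,4); v=(-2,-3)
7. t=5/6 → L at (0,3/2); v=(2,-3)
8. t=1/2 → B at (1,0); v=(2,3)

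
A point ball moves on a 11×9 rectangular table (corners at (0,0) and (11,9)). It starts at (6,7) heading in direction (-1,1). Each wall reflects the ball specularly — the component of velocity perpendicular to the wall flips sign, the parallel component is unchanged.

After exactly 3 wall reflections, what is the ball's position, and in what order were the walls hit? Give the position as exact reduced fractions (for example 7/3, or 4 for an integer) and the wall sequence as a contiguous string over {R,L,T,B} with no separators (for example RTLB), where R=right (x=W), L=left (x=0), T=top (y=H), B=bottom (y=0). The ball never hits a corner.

1. t=2 → T at (4,9); v=(-1,-1)
2. t=4 → L at (0,5); v=(1,-1)
3. t=5 → B at (5,0); v=(1,1)

Final position: (5,0)
Wall sequence: TLB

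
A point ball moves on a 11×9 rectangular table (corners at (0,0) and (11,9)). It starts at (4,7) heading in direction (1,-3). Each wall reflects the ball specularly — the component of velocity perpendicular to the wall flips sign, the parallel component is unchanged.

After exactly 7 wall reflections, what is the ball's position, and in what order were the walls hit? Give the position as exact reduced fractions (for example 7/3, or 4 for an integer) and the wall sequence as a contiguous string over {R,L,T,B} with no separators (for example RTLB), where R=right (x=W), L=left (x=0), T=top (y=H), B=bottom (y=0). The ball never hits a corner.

1. t=7/3 → B at (19/3,0); v=(1,3)
2. t=3 → T at (28/3,9); v=(1,-3)
3. t=5/3 → R at (11,4); v=(-1,-3)
4. t=4/3 → B at (29/3,0); v=(-1,3)
5. t=3 → T at (20/3,9); v=(-1,-3)
6. t=3 → B at (11/3,0); v=(-1,3)
7. t=3 → T at (2/3,9); v=(-1,-3)

Final position: (2/3,9)
Wall sequence: BTRBTBT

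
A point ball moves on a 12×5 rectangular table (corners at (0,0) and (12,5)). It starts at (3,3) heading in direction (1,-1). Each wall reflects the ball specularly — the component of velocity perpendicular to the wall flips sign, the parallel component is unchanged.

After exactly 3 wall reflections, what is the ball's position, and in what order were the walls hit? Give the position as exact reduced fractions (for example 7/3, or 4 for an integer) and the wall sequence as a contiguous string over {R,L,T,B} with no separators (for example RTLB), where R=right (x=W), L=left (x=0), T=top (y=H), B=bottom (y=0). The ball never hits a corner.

Final position: (12,4)
Wall sequence: BTR

1. t=3 → B at (6,0); v=(1,1)
2. t=5 → T at (11,5); v=(1,-1)
3. t=1 → R at (12,4); v=(-1,-1)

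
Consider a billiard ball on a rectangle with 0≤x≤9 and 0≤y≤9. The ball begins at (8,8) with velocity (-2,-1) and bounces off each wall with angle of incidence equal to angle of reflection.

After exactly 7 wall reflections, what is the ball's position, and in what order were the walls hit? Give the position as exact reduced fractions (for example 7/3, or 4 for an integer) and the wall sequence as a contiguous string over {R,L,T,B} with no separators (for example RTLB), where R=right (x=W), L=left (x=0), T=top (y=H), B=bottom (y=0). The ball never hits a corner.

1. t=4 → L at (0,4); v=(2,-1)
2. t=4 → B at (8,0); v=(2,1)
3. t=1/2 → R at (9,1/2); v=(-2,1)
4. t=9/2 → L at (0,5); v=(2,1)
5. t=4 → T at (8,9); v=(2,-1)
6. t=1/2 → R at (9,17/2); v=(-2,-1)
7. t=9/2 → L at (0,4); v=(2,-1)

Final position: (0,4)
Wall sequence: LBRLTRL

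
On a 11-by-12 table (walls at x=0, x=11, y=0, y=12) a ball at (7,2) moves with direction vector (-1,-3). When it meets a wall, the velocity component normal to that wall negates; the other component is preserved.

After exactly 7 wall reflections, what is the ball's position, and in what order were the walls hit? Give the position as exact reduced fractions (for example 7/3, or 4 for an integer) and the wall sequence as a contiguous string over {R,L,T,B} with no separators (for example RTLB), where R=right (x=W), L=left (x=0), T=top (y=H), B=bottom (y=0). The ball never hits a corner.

Final position: (11,4)
Wall sequence: BTLBTBR

1. t=2/3 → B at (19/3,0); v=(-1,3)
2. t=4 → T at (7/3,12); v=(-1,-3)
3. t=7/3 → L at (0,5); v=(1,-3)
4. t=5/3 → B at (5/3,0); v=(1,3)
5. t=4 → T at (17/3,12); v=(1,-3)
6. t=4 → B at (29/3,0); v=(1,3)
7. t=4/3 → R at (11,4); v=(-1,3)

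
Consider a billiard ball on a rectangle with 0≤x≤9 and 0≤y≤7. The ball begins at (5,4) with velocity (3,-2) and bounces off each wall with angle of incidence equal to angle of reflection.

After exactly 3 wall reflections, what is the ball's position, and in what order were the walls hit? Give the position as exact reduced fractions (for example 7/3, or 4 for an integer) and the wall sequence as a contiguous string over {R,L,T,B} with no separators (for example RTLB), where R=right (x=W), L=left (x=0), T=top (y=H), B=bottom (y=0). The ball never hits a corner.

Final position: (0,14/3)
Wall sequence: RBL

1. t=4/3 → R at (9,4/3); v=(-3,-2)
2. t=2/3 → B at (7,0); v=(-3,2)
3. t=7/3 → L at (0,14/3); v=(3,2)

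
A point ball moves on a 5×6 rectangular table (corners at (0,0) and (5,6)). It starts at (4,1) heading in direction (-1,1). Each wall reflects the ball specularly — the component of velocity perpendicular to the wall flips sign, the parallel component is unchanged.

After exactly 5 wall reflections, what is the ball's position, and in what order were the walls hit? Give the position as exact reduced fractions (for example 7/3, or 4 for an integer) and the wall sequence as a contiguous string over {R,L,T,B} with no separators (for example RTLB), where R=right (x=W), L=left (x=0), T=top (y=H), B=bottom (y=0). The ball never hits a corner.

Final position: (0,3)
Wall sequence: LTRBL

1. t=4 → L at (0,5); v=(1,1)
2. t=1 → T at (1,6); v=(1,-1)
3. t=4 → R at (5,2); v=(-1,-1)
4. t=2 → B at (3,0); v=(-1,1)
5. t=3 → L at (0,3); v=(1,1)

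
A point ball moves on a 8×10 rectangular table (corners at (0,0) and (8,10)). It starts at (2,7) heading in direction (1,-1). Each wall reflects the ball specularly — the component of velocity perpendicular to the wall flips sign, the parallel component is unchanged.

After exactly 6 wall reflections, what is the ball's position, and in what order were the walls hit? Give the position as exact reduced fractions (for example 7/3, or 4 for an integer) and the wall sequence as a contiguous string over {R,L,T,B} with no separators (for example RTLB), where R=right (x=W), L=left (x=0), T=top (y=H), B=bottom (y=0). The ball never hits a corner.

1. t=6 → R at (8,1); v=(-1,-1)
2. t=1 → B at (7,0); v=(-1,1)
3. t=7 → L at (0,7); v=(1,1)
4. t=3 → T at (3,10); v=(1,-1)
5. t=5 → R at (8,5); v=(-1,-1)
6. t=5 → B at (3,0); v=(-1,1)

Final position: (3,0)
Wall sequence: RBLTRB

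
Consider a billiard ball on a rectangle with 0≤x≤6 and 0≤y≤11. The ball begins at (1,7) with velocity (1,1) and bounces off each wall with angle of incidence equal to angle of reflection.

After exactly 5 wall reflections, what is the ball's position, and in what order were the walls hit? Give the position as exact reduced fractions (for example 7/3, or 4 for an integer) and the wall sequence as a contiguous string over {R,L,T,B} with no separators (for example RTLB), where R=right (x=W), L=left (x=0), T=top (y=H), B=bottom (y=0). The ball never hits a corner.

Final position: (6,2)
Wall sequence: TRLBR

1. t=4 → T at (5,11); v=(1,-1)
2. t=1 → R at (6,10); v=(-1,-1)
3. t=6 → L at (0,4); v=(1,-1)
4. t=4 → B at (4,0); v=(1,1)
5. t=2 → R at (6,2); v=(-1,1)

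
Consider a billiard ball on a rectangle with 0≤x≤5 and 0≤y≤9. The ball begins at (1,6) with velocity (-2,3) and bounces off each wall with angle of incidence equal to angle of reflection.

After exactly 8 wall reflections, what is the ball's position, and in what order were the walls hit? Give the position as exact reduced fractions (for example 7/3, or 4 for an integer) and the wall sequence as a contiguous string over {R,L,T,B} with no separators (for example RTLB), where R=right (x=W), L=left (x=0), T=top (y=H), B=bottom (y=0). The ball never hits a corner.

1. t=1/2 → L at (0,15/2); v=(2,3)
2. t=1/2 → T at (1,9); v=(2,-3)
3. t=2 → R at (5,3); v=(-2,-3)
4. t=1 → B at (3,0); v=(-2,3)
5. t=3/2 → L at (0,9/2); v=(2,3)
6. t=3/2 → T at (3,9); v=(2,-3)
7. t=1 → R at (5,6); v=(-2,-3)
8. t=2 → B at (1,0); v=(-2,3)

Final position: (1,0)
Wall sequence: LTRBLTRB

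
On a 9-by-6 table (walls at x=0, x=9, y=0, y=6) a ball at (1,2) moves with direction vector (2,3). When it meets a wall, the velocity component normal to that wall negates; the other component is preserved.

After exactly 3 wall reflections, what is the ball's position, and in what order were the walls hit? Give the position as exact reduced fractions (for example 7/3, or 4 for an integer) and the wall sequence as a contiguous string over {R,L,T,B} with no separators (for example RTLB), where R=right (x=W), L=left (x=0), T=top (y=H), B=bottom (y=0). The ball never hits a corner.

1. t=4/3 → T at (11/3,6); v=(2,-3)
2. t=2 → B at (23/3,0); v=(2,3)
3. t=2/3 → R at (9,2); v=(-2,3)

Final position: (9,2)
Wall sequence: TBR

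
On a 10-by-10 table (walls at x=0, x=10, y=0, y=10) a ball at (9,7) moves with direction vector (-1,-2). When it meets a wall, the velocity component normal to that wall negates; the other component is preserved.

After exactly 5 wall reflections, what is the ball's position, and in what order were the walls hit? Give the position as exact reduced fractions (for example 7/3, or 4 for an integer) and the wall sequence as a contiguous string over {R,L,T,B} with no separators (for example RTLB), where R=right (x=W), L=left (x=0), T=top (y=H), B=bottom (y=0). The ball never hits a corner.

1. t=7/2 → B at (11/2,0); v=(-1,2)
2. t=5 → T at (1/2,10); v=(-1,-2)
3. t=1/2 → L at (0,9); v=(1,-2)
4. t=9/2 → B at (9/2,0); v=(1,2)
5. t=5 → T at (19/2,10); v=(1,-2)

Final position: (19/2,10)
Wall sequence: BTLBT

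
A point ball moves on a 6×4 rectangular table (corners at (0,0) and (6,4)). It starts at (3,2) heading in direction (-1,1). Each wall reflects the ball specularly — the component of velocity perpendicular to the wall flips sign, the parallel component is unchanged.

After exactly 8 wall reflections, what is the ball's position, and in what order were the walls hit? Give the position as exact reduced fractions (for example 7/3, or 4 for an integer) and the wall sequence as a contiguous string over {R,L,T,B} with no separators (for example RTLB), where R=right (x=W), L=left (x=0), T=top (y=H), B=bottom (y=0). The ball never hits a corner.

Final position: (3,4)
Wall sequence: TLBRTBLT

1. t=2 → T at (1,4); v=(-1,-1)
2. t=1 → L at (0,3); v=(1,-1)
3. t=3 → B at (3,0); v=(1,1)
4. t=3 → R at (6,3); v=(-1,1)
5. t=1 → T at (5,4); v=(-1,-1)
6. t=4 → B at (1,0); v=(-1,1)
7. t=1 → L at (0,1); v=(1,1)
8. t=3 → T at (3,4); v=(1,-1)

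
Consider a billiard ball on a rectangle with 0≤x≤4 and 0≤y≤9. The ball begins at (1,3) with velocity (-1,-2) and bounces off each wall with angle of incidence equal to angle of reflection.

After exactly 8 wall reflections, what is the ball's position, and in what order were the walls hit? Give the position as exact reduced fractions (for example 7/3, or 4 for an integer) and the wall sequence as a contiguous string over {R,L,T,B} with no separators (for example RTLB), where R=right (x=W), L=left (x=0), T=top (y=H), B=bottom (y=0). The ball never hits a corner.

Final position: (2,9)
Wall sequence: LBRTLBRT

1. t=1 → L at (0,1); v=(1,-2)
2. t=1/2 → B at (1/2,0); v=(1,2)
3. t=7/2 → R at (4,7); v=(-1,2)
4. t=1 → T at (3,9); v=(-1,-2)
5. t=3 → L at (0,3); v=(1,-2)
6. t=3/2 → B at (3/2,0); v=(1,2)
7. t=5/2 → R at (4,5); v=(-1,2)
8. t=2 → T at (2,9); v=(-1,-2)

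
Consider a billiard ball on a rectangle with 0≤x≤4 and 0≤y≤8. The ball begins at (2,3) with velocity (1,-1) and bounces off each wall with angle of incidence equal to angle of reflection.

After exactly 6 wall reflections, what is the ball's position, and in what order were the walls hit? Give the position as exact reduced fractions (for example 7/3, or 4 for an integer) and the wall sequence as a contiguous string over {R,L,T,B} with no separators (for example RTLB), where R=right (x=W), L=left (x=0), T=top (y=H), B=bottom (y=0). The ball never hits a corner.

Final position: (0,5)
Wall sequence: RBLRTL

1. t=2 → R at (4,1); v=(-1,-1)
2. t=1 → B at (3,0); v=(-1,1)
3. t=3 → L at (0,3); v=(1,1)
4. t=4 → R at (4,7); v=(-1,1)
5. t=1 → T at (3,8); v=(-1,-1)
6. t=3 → L at (0,5); v=(1,-1)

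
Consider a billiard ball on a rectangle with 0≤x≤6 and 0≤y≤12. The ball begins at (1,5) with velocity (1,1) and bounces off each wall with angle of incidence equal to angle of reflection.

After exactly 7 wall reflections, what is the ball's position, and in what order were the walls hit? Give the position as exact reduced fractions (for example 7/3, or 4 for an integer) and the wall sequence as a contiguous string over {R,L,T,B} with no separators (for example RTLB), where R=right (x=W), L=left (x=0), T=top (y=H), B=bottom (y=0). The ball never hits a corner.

Final position: (6,10)
Wall sequence: RTLRBLR

1. t=5 → R at (6,10); v=(-1,1)
2. t=2 → T at (4,12); v=(-1,-1)
3. t=4 → L at (0,8); v=(1,-1)
4. t=6 → R at (6,2); v=(-1,-1)
5. t=2 → B at (4,0); v=(-1,1)
6. t=4 → L at (0,4); v=(1,1)
7. t=6 → R at (6,10); v=(-1,1)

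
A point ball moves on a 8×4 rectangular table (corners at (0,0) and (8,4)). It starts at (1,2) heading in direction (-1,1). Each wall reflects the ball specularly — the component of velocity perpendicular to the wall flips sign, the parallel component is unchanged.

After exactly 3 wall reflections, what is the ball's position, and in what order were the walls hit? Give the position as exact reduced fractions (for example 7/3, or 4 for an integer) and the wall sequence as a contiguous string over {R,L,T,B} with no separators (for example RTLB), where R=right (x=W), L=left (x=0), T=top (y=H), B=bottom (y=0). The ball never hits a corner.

1. t=1 → L at (0,3); v=(1,1)
2. t=1 → T at (1,4); v=(1,-1)
3. t=4 → B at (5,0); v=(1,1)

Final position: (5,0)
Wall sequence: LTB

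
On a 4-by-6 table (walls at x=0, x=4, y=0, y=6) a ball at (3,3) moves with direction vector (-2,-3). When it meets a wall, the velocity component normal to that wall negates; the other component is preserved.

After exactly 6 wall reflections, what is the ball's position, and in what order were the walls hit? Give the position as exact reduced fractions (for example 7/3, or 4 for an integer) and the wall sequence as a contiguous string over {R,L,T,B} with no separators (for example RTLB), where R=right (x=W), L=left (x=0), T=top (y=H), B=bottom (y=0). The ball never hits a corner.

1. t=1 → B at (1,0); v=(-2,3)
2. t=1/2 → L at (0,3/2); v=(2,3)
3. t=3/2 → T at (3,6); v=(2,-3)
4. t=1/2 → R at (4,9/2); v=(-2,-3)
5. t=3/2 → B at (1,0); v=(-2,3)
6. t=1/2 → L at (0,3/2); v=(2,3)

Final position: (0,3/2)
Wall sequence: BLTRBL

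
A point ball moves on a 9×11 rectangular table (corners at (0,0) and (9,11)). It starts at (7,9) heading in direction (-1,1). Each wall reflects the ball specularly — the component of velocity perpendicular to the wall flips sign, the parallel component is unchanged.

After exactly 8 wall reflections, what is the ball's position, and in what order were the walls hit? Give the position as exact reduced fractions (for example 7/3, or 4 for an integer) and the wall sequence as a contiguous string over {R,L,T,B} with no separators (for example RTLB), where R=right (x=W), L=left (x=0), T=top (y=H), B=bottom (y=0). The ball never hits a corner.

Final position: (8,0)
Wall sequence: TLBRTLRB

1. t=2 → T at (5,11); v=(-1,-1)
2. t=5 → L at (0,6); v=(1,-1)
3. t=6 → B at (6,0); v=(1,1)
4. t=3 → R at (9,3); v=(-1,1)
5. t=8 → T at (1,11); v=(-1,-1)
6. t=1 → L at (0,10); v=(1,-1)
7. t=9 → R at (9,1); v=(-1,-1)
8. t=1 → B at (8,0); v=(-1,1)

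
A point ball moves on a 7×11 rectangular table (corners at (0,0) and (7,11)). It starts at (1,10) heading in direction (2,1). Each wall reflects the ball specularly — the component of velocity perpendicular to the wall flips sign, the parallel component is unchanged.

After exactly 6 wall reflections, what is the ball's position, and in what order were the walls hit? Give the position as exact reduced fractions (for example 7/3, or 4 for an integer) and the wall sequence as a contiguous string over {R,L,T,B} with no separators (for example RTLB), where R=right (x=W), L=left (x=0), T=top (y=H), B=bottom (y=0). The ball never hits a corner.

1. t=1 → T at (3,11); v=(2,-1)
2. t=2 → R at (7,9); v=(-2,-1)
3. t=7/2 → L at (0,11/2); v=(2,-1)
4. t=7/2 → R at (7,2); v=(-2,-1)
5. t=2 → B at (3,0); v=(-2,1)
6. t=3/2 → L at (0,3/2); v=(2,1)

Final position: (0,3/2)
Wall sequence: TRLRBL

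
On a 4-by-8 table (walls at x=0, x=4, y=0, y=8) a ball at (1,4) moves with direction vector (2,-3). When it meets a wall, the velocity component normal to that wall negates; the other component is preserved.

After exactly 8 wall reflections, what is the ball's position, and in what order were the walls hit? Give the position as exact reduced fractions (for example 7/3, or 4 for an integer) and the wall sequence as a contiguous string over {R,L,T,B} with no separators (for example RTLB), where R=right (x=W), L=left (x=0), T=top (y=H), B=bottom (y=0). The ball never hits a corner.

Final position: (11/3,8)
Wall sequence: BRLTRBLT

1. t=4/3 → B at (11/3,0); v=(2,3)
2. t=1/6 → R at (4,1/2); v=(-2,3)
3. t=2 → L at (0,13/2); v=(2,3)
4. t=1/2 → T at (1,8); v=(2,-3)
5. t=3/2 → R at (4,7/2); v=(-2,-3)
6. t=7/6 → B at (5/3,0); v=(-2,3)
7. t=5/6 → L at (0,5/2); v=(2,3)
8. t=11/6 → T at (11/3,8); v=(2,-3)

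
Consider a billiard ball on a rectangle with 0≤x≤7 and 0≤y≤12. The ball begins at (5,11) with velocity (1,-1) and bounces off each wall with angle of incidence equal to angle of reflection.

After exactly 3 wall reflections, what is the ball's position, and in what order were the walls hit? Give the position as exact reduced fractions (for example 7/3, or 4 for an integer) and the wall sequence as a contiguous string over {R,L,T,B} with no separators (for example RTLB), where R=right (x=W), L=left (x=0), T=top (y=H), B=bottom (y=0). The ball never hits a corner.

Final position: (2,0)
Wall sequence: RLB

1. t=2 → R at (7,9); v=(-1,-1)
2. t=7 → L at (0,2); v=(1,-1)
3. t=2 → B at (2,0); v=(1,1)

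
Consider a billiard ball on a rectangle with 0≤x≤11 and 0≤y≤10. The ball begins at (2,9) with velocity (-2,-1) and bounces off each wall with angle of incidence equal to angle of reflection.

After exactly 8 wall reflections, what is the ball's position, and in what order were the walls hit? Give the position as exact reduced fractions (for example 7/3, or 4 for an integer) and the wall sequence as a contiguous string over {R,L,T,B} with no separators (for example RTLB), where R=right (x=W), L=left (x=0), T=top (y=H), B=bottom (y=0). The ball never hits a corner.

Final position: (11,1/2)
Wall sequence: LRBLRTLR

1. t=1 → L at (0,8); v=(2,-1)
2. t=11/2 → R at (11,5/2); v=(-2,-1)
3. t=5/2 → B at (6,0); v=(-2,1)
4. t=3 → L at (0,3); v=(2,1)
5. t=11/2 → R at (11,17/2); v=(-2,1)
6. t=3/2 → T at (8,10); v=(-2,-1)
7. t=4 → L at (0,6); v=(2,-1)
8. t=11/2 → R at (11,1/2); v=(-2,-1)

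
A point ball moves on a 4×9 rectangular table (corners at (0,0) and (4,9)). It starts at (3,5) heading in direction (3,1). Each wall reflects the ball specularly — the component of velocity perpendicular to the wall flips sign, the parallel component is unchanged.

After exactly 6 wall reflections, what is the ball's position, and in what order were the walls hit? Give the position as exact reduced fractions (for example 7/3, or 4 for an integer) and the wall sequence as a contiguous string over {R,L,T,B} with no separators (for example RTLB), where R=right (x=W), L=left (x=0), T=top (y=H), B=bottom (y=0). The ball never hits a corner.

Final position: (4,22/3)
Wall sequence: RLRTLR

1. t=1/3 → R at (4,16/3); v=(-3,1)
2. t=4/3 → L at (0,20/3); v=(3,1)
3. t=4/3 → R at (4,8); v=(-3,1)
4. t=1 → T at (1,9); v=(-3,-1)
5. t=1/3 → L at (0,26/3); v=(3,-1)
6. t=4/3 → R at (4,22/3); v=(-3,-1)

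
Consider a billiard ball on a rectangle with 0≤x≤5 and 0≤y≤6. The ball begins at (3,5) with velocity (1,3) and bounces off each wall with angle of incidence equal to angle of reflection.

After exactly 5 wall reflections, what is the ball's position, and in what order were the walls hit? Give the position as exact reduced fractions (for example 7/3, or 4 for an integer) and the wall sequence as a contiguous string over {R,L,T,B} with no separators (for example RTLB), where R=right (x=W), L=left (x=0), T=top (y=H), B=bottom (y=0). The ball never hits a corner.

1. t=1/3 → T at (10/3,6); v=(1,-3)
2. t=5/3 → R at (5,1); v=(-1,-3)
3. t=1/3 → B at (14/3,0); v=(-1,3)
4. t=2 → T at (8/3,6); v=(-1,-3)
5. t=2 → B at (2/3,0); v=(-1,3)

Final position: (2/3,0)
Wall sequence: TRBTB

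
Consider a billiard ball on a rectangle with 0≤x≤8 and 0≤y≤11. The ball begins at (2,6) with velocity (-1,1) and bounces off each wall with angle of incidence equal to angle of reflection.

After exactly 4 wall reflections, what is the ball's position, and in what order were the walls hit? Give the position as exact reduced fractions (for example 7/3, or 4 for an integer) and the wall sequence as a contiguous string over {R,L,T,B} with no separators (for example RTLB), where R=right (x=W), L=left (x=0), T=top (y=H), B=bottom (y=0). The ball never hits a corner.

Final position: (2,0)
Wall sequence: LTRB

1. t=2 → L at (0,8); v=(1,1)
2. t=3 → T at (3,11); v=(1,-1)
3. t=5 → R at (8,6); v=(-1,-1)
4. t=6 → B at (2,0); v=(-1,1)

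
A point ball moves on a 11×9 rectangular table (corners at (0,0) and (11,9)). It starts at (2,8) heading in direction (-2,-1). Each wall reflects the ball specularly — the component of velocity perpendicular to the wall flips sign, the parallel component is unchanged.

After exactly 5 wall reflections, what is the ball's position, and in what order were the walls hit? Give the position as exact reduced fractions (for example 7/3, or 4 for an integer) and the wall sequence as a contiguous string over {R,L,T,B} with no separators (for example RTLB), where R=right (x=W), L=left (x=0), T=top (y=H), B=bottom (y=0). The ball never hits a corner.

1. t=1 → L at (0,7); v=(2,-1)
2. t=11/2 → R at (11,3/2); v=(-2,-1)
3. t=3/2 → B at (8,0); v=(-2,1)
4. t=4 → L at (0,4); v=(2,1)
5. t=5 → T at (10,9); v=(2,-1)

Final position: (10,9)
Wall sequence: LRBLT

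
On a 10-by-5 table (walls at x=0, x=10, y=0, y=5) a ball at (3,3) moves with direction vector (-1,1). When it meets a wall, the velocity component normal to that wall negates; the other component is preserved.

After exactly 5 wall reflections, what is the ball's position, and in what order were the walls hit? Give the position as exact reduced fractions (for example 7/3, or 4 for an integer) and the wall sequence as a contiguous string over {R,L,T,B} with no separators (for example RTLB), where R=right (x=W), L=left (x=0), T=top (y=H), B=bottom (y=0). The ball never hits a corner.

Final position: (10,4)
Wall sequence: TLBTR

1. t=2 → T at (1,5); v=(-1,-1)
2. t=1 → L at (0,4); v=(1,-1)
3. t=4 → B at (4,0); v=(1,1)
4. t=5 → T at (9,5); v=(1,-1)
5. t=1 → R at (10,4); v=(-1,-1)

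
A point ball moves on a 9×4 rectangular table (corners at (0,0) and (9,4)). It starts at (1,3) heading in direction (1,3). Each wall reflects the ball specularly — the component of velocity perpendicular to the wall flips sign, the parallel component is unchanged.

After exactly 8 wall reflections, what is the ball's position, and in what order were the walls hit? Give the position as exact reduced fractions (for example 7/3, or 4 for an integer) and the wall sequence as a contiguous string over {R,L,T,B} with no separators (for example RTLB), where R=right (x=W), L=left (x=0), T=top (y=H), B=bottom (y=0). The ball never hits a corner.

1. t=1/3 → T at (4/3,4); v=(1,-3)
2. t=4/3 → B at (8/3,0); v=(1,3)
3. t=4/3 → T at (4,4); v=(1,-3)
4. t=4/3 → B at (16/3,0); v=(1,3)
5. t=4/3 → T at (20/3,4); v=(1,-3)
6. t=4/3 → B at (8,0); v=(1,3)
7. t=1 → R at (9,3); v=(-1,3)
8. t=1/3 → T at (26/3,4); v=(-1,-3)

Final position: (26/3,4)
Wall sequence: TBTBTBRT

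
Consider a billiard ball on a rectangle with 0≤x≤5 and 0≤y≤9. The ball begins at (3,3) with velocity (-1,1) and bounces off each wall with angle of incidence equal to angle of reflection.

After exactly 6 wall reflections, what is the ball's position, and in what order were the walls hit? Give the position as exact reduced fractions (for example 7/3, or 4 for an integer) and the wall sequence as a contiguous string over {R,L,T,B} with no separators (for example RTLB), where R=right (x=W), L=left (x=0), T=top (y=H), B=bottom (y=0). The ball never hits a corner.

Final position: (5,3)
Wall sequence: LTRLBR

1. t=3 → L at (0,6); v=(1,1)
2. t=3 → T at (3,9); v=(1,-1)
3. t=2 → R at (5,7); v=(-1,-1)
4. t=5 → L at (0,2); v=(1,-1)
5. t=2 → B at (2,0); v=(1,1)
6. t=3 → R at (5,3); v=(-1,1)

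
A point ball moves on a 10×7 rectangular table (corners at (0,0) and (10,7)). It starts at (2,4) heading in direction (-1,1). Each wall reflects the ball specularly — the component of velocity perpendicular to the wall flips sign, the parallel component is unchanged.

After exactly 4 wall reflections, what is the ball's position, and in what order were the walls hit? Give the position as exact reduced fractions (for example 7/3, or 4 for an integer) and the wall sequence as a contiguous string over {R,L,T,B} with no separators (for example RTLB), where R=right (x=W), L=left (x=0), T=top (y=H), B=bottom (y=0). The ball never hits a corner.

Final position: (10,2)
Wall sequence: LTBR

1. t=2 → L at (0,6); v=(1,1)
2. t=1 → T at (1,7); v=(1,-1)
3. t=7 → B at (8,0); v=(1,1)
4. t=2 → R at (10,2); v=(-1,1)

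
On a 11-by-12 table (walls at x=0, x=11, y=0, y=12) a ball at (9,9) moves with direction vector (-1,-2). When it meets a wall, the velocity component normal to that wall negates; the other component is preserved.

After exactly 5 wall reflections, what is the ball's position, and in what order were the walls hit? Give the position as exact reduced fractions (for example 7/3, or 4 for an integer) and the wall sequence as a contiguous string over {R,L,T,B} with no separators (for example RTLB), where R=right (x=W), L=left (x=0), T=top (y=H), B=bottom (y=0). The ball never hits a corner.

Final position: (11,7)
Wall sequence: BLTBR

1. t=9/2 → B at (9/2,0); v=(-1,2)
2. t=9/2 → L at (0,9); v=(1,2)
3. t=3/2 → T at (3/2,12); v=(1,-2)
4. t=6 → B at (15/2,0); v=(1,2)
5. t=7/2 → R at (11,7); v=(-1,2)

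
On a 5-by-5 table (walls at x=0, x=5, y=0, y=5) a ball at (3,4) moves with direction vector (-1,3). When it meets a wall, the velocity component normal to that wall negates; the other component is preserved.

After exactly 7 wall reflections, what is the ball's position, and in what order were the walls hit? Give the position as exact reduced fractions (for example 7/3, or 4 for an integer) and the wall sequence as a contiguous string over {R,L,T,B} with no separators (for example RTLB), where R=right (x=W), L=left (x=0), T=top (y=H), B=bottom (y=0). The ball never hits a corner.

Final position: (5,2)
Wall sequence: TBLTBTR

1. t=1/3 → T at (8/3,5); v=(-1,-3)
2. t=5/3 → B at (1,0); v=(-1,3)
3. t=1 → L at (0,3); v=(1,3)
4. t=2/3 → T at (2/3,5); v=(1,-3)
5. t=5/3 → B at (7/3,0); v=(1,3)
6. t=5/3 → T at (4,5); v=(1,-3)
7. t=1 → R at (5,2); v=(-1,-3)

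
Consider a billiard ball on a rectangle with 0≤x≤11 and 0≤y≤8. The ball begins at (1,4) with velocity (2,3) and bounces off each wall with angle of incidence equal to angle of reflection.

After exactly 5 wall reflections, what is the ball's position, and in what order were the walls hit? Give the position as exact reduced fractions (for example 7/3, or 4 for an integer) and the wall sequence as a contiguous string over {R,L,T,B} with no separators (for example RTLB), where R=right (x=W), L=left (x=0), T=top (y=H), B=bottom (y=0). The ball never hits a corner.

Final position: (7/3,0)
Wall sequence: TBRTB

1. t=4/3 → T at (11/3,8); v=(2,-3)
2. t=8/3 → B at (9,0); v=(2,3)
3. t=1 → R at (11,3); v=(-2,3)
4. t=5/3 → T at (23/3,8); v=(-2,-3)
5. t=8/3 → B at (7/3,0); v=(-2,3)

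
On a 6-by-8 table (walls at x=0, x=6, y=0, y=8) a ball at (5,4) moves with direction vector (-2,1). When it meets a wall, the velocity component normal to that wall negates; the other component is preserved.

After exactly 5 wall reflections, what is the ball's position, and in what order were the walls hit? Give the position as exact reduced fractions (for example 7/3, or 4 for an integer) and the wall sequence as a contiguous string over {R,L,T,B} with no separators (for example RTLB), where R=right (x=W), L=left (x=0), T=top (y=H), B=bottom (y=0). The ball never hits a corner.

1. t=5/2 → L at (0,13/2); v=(2,1)
2. t=3/2 → T at (3,8); v=(2,-1)
3. t=3/2 → R at (6,13/2); v=(-2,-1)
4. t=3 → L at (0,7/2); v=(2,-1)
5. t=3 → R at (6,1/2); v=(-2,-1)

Final position: (6,1/2)
Wall sequence: LTRLR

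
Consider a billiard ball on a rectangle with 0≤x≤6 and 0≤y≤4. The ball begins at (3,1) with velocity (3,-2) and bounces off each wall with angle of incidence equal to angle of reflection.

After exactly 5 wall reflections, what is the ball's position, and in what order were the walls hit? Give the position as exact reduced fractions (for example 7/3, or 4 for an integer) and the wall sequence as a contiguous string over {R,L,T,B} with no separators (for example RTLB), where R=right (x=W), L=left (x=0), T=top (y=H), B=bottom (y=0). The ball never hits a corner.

1. t=1/2 → B at (9/2,0); v=(3,2)
2. t=1/2 → R at (6,1); v=(-3,2)
3. t=3/2 → T at (3/2,4); v=(-3,-2)
4. t=1/2 → L at (0,3); v=(3,-2)
5. t=3/2 → B at (9/2,0); v=(3,2)

Final position: (9/2,0)
Wall sequence: BRTLB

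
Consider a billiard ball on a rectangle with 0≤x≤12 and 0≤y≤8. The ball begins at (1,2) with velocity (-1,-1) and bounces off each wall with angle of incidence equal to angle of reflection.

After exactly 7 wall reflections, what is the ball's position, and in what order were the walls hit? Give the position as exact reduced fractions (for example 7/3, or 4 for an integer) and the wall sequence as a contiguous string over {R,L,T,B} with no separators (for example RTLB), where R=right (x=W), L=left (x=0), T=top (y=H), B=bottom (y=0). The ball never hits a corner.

1. t=1 → L at (0,1); v=(1,-1)
2. t=1 → B at (1,0); v=(1,1)
3. t=8 → T at (9,8); v=(1,-1)
4. t=3 → R at (12,5); v=(-1,-1)
5. t=5 → B at (7,0); v=(-1,1)
6. t=7 → L at (0,7); v=(1,1)
7. t=1 → T at (1,8); v=(1,-1)

Final position: (1,8)
Wall sequence: LBTRBLT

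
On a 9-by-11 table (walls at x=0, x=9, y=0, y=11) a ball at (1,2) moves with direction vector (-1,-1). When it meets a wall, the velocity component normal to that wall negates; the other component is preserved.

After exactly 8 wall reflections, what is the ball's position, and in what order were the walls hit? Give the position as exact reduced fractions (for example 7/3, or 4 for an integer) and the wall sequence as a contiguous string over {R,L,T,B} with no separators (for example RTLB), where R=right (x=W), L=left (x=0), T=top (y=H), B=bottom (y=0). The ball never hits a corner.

Final position: (2,11)
Wall sequence: LBRTLBRT

1. t=1 → L at (0,1); v=(1,-1)
2. t=1 → B at (1,0); v=(1,1)
3. t=8 → R at (9,8); v=(-1,1)
4. t=3 → T at (6,11); v=(-1,-1)
5. t=6 → L at (0,5); v=(1,-1)
6. t=5 → B at (5,0); v=(1,1)
7. t=4 → R at (9,4); v=(-1,1)
8. t=7 → T at (2,11); v=(-1,-1)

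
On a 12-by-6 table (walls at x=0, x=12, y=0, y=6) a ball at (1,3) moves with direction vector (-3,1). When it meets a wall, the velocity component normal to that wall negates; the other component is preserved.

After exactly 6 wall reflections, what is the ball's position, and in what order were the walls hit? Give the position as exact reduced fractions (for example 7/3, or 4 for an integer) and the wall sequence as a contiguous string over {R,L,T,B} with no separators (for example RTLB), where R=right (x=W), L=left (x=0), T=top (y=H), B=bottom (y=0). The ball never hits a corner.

Final position: (12,10/3)
Wall sequence: LTRLBR

1. t=1/3 → L at (0,10/3); v=(3,1)
2. t=8/3 → T at (8,6); v=(3,-1)
3. t=4/3 → R at (12,14/3); v=(-3,-1)
4. t=4 → L at (0,2/3); v=(3,-1)
5. t=2/3 → B at (2,0); v=(3,1)
6. t=10/3 → R at (12,10/3); v=(-3,1)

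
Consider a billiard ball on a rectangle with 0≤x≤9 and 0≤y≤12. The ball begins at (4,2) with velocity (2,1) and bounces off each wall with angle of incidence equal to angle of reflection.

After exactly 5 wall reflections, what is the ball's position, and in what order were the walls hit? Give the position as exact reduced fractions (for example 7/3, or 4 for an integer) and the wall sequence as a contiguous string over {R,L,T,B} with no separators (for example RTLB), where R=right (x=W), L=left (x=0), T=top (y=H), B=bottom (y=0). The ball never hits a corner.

1. t=5/2 → R at (9,9/2); v=(-2,1)
2. t=9/2 → L at (0,9); v=(2,1)
3. t=3 → T at (6,12); v=(2,-1)
4. t=3/2 → R at (9,21/2); v=(-2,-1)
5. t=9/2 → L at (0,6); v=(2,-1)

Final position: (0,6)
Wall sequence: RLTRL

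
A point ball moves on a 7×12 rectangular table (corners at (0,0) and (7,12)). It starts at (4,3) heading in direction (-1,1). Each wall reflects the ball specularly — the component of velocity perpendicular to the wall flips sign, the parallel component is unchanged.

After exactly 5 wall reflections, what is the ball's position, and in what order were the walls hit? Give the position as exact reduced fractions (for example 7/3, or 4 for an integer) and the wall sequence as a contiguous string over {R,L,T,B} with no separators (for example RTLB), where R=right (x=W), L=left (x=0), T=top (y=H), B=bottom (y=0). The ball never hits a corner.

Final position: (3,0)
Wall sequence: LTRLB

1. t=4 → L at (0,7); v=(1,1)
2. t=5 → T at (5,12); v=(1,-1)
3. t=2 → R at (7,10); v=(-1,-1)
4. t=7 → L at (0,3); v=(1,-1)
5. t=3 → B at (3,0); v=(1,1)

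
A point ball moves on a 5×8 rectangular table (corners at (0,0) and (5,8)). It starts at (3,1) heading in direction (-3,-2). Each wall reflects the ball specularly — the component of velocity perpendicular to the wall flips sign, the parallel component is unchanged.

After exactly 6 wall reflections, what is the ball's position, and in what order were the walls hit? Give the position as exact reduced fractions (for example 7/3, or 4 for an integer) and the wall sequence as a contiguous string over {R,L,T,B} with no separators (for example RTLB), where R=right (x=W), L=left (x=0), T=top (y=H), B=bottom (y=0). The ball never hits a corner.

Final position: (5,5)
Wall sequence: BLRLTR

1. t=1/2 → B at (3/2,0); v=(-3,2)
2. t=1/2 → L at (0,1); v=(3,2)
3. t=5/3 → R at (5,13/3); v=(-3,2)
4. t=5/3 → L at (0,23/3); v=(3,2)
5. t=1/6 → T at (1/2,8); v=(3,-2)
6. t=3/2 → R at (5,5); v=(-3,-2)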